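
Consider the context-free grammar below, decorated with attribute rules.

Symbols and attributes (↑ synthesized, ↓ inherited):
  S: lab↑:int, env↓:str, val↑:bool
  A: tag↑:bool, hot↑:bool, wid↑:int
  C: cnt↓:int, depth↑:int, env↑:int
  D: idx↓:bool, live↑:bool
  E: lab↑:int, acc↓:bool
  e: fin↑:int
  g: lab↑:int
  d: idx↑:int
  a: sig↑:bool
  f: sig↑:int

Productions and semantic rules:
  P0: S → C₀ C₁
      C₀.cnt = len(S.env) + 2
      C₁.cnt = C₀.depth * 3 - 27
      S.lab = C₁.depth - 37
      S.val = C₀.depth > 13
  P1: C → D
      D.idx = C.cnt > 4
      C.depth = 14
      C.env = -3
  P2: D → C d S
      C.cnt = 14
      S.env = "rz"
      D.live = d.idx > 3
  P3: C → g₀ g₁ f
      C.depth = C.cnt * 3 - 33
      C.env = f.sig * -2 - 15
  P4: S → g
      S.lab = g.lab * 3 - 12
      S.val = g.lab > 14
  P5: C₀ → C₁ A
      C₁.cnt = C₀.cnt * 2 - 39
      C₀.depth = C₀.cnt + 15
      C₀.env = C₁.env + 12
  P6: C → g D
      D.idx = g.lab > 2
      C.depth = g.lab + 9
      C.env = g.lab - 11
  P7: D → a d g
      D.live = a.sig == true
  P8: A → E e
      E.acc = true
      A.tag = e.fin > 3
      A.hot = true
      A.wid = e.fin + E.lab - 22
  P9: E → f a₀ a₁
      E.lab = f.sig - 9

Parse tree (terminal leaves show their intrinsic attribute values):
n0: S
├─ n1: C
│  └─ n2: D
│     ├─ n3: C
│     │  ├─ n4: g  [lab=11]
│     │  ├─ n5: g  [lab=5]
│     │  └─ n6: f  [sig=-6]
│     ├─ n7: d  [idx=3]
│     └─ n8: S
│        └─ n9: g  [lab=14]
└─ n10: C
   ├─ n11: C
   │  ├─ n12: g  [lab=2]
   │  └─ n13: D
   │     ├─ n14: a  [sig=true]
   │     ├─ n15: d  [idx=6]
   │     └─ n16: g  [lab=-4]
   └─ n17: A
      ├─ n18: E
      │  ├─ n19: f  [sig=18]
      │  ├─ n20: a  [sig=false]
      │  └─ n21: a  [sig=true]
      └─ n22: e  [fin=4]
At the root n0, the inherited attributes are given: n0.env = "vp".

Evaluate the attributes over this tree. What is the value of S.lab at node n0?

-7

1. n0.env = "vp"  [given at root]
2. n1.cnt = 4  [len(S.env) + 2]
3. n2.idx = false  [C.cnt > 4]
4. n3.cnt = 14  [14]
5. n4.lab = 11  [terminal]
6. n5.lab = 5  [terminal]
7. n6.sig = -6  [terminal]
8. n3.depth = 9  [C.cnt * 3 - 33]
9. n3.env = -3  [f.sig * -2 - 15]
10. n7.idx = 3  [terminal]
11. n8.env = "rz"  ["rz"]
12. n9.lab = 14  [terminal]
13. n8.lab = 30  [g.lab * 3 - 12]
14. n8.val = false  [g.lab > 14]
15. n2.live = false  [d.idx > 3]
16. n1.depth = 14  [14]
17. n1.env = -3  [-3]
18. n10.cnt = 15  [C₀.depth * 3 - 27]
19. n11.cnt = -9  [C₀.cnt * 2 - 39]
20. n12.lab = 2  [terminal]
21. n13.idx = false  [g.lab > 2]
22. n14.sig = true  [terminal]
23. n15.idx = 6  [terminal]
24. n16.lab = -4  [terminal]
25. n13.live = true  [a.sig == true]
26. n11.depth = 11  [g.lab + 9]
27. n11.env = -9  [g.lab - 11]
28. n18.acc = true  [true]
29. n19.sig = 18  [terminal]
30. n20.sig = false  [terminal]
31. n21.sig = true  [terminal]
32. n18.lab = 9  [f.sig - 9]
33. n22.fin = 4  [terminal]
34. n17.tag = true  [e.fin > 3]
35. n17.hot = true  [true]
36. n17.wid = -9  [e.fin + E.lab - 22]
37. n10.depth = 30  [C₀.cnt + 15]
38. n10.env = 3  [C₁.env + 12]
39. n0.lab = -7  [C₁.depth - 37]
40. n0.val = true  [C₀.depth > 13]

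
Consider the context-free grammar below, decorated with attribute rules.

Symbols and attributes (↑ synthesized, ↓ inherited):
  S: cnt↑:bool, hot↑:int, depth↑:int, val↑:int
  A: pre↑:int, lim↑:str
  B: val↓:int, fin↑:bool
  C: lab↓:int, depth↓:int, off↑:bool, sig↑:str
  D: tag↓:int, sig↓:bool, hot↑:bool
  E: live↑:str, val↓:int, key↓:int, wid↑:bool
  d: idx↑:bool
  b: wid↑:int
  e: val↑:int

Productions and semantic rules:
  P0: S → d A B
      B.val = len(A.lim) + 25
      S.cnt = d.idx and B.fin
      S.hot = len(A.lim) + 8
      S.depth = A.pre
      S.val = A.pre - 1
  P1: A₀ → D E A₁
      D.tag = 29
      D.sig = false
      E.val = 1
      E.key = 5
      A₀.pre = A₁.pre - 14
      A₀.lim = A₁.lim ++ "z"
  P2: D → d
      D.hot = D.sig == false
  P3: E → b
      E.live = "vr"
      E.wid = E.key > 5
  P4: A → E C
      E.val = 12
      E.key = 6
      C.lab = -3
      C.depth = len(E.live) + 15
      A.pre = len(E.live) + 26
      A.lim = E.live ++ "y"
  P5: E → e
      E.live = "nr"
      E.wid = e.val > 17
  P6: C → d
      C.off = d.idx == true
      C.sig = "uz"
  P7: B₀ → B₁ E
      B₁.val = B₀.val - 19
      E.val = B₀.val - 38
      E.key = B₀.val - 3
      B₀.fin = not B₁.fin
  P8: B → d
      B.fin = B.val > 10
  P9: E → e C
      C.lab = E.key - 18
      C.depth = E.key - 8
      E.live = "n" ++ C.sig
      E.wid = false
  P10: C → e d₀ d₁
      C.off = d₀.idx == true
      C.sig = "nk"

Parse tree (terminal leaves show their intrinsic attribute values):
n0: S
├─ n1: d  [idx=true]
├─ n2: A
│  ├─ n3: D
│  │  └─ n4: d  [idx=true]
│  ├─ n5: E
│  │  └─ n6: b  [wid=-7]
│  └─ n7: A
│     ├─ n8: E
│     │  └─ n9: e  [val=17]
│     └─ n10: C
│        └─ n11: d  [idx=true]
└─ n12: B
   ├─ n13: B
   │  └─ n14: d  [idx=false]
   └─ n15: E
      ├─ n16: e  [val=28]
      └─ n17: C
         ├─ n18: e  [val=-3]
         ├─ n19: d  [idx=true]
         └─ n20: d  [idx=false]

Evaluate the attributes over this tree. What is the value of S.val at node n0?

1. n1.idx = true  [terminal]
2. n3.tag = 29  [29]
3. n3.sig = false  [false]
4. n4.idx = true  [terminal]
5. n3.hot = true  [D.sig == false]
6. n5.val = 1  [1]
7. n5.key = 5  [5]
8. n6.wid = -7  [terminal]
9. n5.live = "vr"  ["vr"]
10. n5.wid = false  [E.key > 5]
11. n8.val = 12  [12]
12. n8.key = 6  [6]
13. n9.val = 17  [terminal]
14. n8.live = "nr"  ["nr"]
15. n8.wid = false  [e.val > 17]
16. n10.lab = -3  [-3]
17. n10.depth = 17  [len(E.live) + 15]
18. n11.idx = true  [terminal]
19. n10.off = true  [d.idx == true]
20. n10.sig = "uz"  ["uz"]
21. n7.pre = 28  [len(E.live) + 26]
22. n7.lim = "nry"  [E.live ++ "y"]
23. n2.pre = 14  [A₁.pre - 14]
24. n2.lim = "nryz"  [A₁.lim ++ "z"]
25. n12.val = 29  [len(A.lim) + 25]
26. n13.val = 10  [B₀.val - 19]
27. n14.idx = false  [terminal]
28. n13.fin = false  [B.val > 10]
29. n15.val = -9  [B₀.val - 38]
30. n15.key = 26  [B₀.val - 3]
31. n16.val = 28  [terminal]
32. n17.lab = 8  [E.key - 18]
33. n17.depth = 18  [E.key - 8]
34. n18.val = -3  [terminal]
35. n19.idx = true  [terminal]
36. n20.idx = false  [terminal]
37. n17.off = true  [d₀.idx == true]
38. n17.sig = "nk"  ["nk"]
39. n15.live = "nnk"  ["n" ++ C.sig]
40. n15.wid = false  [false]
41. n12.fin = true  [not B₁.fin]
42. n0.cnt = true  [d.idx and B.fin]
43. n0.hot = 12  [len(A.lim) + 8]
44. n0.depth = 14  [A.pre]
45. n0.val = 13  [A.pre - 1]

13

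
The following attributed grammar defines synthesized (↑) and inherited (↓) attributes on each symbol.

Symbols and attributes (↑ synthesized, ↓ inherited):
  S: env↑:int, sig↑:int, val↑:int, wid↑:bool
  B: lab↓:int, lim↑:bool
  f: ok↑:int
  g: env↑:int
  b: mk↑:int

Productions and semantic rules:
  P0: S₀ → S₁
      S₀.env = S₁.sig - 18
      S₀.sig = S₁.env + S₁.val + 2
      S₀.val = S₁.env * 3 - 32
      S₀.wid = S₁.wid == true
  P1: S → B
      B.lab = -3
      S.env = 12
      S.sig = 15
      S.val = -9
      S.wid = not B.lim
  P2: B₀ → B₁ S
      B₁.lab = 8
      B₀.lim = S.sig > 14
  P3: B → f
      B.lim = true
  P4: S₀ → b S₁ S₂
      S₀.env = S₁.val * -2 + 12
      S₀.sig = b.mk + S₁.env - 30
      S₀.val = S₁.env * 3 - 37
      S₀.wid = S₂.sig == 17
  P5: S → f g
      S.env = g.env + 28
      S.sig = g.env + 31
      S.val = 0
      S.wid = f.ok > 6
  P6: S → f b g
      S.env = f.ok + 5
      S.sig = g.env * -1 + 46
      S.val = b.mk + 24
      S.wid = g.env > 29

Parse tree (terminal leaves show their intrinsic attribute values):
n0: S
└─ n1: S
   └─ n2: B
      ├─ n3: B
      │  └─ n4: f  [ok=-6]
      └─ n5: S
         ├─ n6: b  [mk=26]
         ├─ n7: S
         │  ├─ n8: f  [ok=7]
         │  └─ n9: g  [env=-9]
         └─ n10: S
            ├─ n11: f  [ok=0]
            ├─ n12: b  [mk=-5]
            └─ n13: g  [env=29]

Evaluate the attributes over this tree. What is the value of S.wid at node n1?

false

1. n2.lab = -3  [-3]
2. n3.lab = 8  [8]
3. n4.ok = -6  [terminal]
4. n3.lim = true  [true]
5. n6.mk = 26  [terminal]
6. n8.ok = 7  [terminal]
7. n9.env = -9  [terminal]
8. n7.env = 19  [g.env + 28]
9. n7.sig = 22  [g.env + 31]
10. n7.val = 0  [0]
11. n7.wid = true  [f.ok > 6]
12. n11.ok = 0  [terminal]
13. n12.mk = -5  [terminal]
14. n13.env = 29  [terminal]
15. n10.env = 5  [f.ok + 5]
16. n10.sig = 17  [g.env * -1 + 46]
17. n10.val = 19  [b.mk + 24]
18. n10.wid = false  [g.env > 29]
19. n5.env = 12  [S₁.val * -2 + 12]
20. n5.sig = 15  [b.mk + S₁.env - 30]
21. n5.val = 20  [S₁.env * 3 - 37]
22. n5.wid = true  [S₂.sig == 17]
23. n2.lim = true  [S.sig > 14]
24. n1.env = 12  [12]
25. n1.sig = 15  [15]
26. n1.val = -9  [-9]
27. n1.wid = false  [not B.lim]
28. n0.env = -3  [S₁.sig - 18]
29. n0.sig = 5  [S₁.env + S₁.val + 2]
30. n0.val = 4  [S₁.env * 3 - 32]
31. n0.wid = false  [S₁.wid == true]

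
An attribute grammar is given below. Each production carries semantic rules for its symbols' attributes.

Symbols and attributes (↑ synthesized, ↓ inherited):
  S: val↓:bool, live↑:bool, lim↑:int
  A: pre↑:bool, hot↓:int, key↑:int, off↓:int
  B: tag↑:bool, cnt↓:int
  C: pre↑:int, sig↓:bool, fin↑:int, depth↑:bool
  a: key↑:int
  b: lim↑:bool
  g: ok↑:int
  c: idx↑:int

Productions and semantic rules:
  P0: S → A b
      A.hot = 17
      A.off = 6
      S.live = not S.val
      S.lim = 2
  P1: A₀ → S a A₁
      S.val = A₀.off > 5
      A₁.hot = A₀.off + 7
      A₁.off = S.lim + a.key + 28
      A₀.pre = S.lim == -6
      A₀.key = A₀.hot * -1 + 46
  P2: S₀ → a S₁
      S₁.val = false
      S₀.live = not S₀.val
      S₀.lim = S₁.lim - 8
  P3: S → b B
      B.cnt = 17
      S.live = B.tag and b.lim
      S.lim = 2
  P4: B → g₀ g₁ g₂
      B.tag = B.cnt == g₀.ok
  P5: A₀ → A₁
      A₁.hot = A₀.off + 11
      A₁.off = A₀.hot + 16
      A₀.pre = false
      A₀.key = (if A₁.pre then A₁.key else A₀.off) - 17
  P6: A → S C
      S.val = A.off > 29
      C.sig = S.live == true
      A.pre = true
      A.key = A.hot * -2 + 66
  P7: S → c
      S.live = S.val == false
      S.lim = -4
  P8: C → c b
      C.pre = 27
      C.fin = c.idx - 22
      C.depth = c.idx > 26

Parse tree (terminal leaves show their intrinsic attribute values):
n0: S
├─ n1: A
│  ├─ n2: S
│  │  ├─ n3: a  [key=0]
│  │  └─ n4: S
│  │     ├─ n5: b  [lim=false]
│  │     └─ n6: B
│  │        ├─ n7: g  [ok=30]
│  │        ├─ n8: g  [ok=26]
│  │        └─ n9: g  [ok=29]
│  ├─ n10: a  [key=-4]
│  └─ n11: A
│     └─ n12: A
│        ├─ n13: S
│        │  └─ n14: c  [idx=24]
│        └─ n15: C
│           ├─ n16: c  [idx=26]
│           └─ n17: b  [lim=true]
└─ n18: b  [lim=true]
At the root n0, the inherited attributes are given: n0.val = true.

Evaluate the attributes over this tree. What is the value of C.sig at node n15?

1. n0.val = true  [given at root]
2. n1.hot = 17  [17]
3. n1.off = 6  [6]
4. n2.val = true  [A₀.off > 5]
5. n3.key = 0  [terminal]
6. n4.val = false  [false]
7. n5.lim = false  [terminal]
8. n6.cnt = 17  [17]
9. n7.ok = 30  [terminal]
10. n8.ok = 26  [terminal]
11. n9.ok = 29  [terminal]
12. n6.tag = false  [B.cnt == g₀.ok]
13. n4.live = false  [B.tag and b.lim]
14. n4.lim = 2  [2]
15. n2.live = false  [not S₀.val]
16. n2.lim = -6  [S₁.lim - 8]
17. n10.key = -4  [terminal]
18. n11.hot = 13  [A₀.off + 7]
19. n11.off = 18  [S.lim + a.key + 28]
20. n12.hot = 29  [A₀.off + 11]
21. n12.off = 29  [A₀.hot + 16]
22. n13.val = false  [A.off > 29]
23. n14.idx = 24  [terminal]
24. n13.live = true  [S.val == false]
25. n13.lim = -4  [-4]
26. n15.sig = true  [S.live == true]
27. n16.idx = 26  [terminal]
28. n17.lim = true  [terminal]
29. n15.pre = 27  [27]
30. n15.fin = 4  [c.idx - 22]
31. n15.depth = false  [c.idx > 26]
32. n12.pre = true  [true]
33. n12.key = 8  [A.hot * -2 + 66]
34. n11.pre = false  [false]
35. n11.key = -9  [(if A₁.pre then A₁.key else A₀.off) - 17]
36. n1.pre = true  [S.lim == -6]
37. n1.key = 29  [A₀.hot * -1 + 46]
38. n18.lim = true  [terminal]
39. n0.live = false  [not S.val]
40. n0.lim = 2  [2]

true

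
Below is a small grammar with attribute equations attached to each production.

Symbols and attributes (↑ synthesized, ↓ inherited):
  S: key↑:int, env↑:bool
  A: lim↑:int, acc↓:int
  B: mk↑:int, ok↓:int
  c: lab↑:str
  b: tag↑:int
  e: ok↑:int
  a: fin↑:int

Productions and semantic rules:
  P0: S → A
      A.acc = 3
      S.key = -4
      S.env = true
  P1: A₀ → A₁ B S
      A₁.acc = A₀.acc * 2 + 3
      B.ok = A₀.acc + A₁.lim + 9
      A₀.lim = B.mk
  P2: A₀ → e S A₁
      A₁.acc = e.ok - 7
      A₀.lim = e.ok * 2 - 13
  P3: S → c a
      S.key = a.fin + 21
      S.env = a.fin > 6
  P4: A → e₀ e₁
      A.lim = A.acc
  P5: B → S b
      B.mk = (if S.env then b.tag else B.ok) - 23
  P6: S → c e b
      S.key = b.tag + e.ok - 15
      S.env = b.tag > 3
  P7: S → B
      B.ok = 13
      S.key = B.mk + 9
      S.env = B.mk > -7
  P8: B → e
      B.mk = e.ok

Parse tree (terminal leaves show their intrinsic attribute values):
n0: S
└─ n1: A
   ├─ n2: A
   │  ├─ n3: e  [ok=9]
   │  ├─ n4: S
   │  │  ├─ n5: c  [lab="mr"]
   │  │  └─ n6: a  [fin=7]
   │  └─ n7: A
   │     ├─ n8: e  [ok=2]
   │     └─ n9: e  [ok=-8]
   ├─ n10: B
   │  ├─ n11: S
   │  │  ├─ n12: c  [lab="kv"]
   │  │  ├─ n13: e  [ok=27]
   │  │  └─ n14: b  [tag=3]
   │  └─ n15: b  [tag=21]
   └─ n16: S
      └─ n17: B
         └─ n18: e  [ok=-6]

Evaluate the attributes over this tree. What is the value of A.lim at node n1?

1. n1.acc = 3  [3]
2. n2.acc = 9  [A₀.acc * 2 + 3]
3. n3.ok = 9  [terminal]
4. n5.lab = "mr"  [terminal]
5. n6.fin = 7  [terminal]
6. n4.key = 28  [a.fin + 21]
7. n4.env = true  [a.fin > 6]
8. n7.acc = 2  [e.ok - 7]
9. n8.ok = 2  [terminal]
10. n9.ok = -8  [terminal]
11. n7.lim = 2  [A.acc]
12. n2.lim = 5  [e.ok * 2 - 13]
13. n10.ok = 17  [A₀.acc + A₁.lim + 9]
14. n12.lab = "kv"  [terminal]
15. n13.ok = 27  [terminal]
16. n14.tag = 3  [terminal]
17. n11.key = 15  [b.tag + e.ok - 15]
18. n11.env = false  [b.tag > 3]
19. n15.tag = 21  [terminal]
20. n10.mk = -6  [(if S.env then b.tag else B.ok) - 23]
21. n17.ok = 13  [13]
22. n18.ok = -6  [terminal]
23. n17.mk = -6  [e.ok]
24. n16.key = 3  [B.mk + 9]
25. n16.env = true  [B.mk > -7]
26. n1.lim = -6  [B.mk]
27. n0.key = -4  [-4]
28. n0.env = true  [true]

-6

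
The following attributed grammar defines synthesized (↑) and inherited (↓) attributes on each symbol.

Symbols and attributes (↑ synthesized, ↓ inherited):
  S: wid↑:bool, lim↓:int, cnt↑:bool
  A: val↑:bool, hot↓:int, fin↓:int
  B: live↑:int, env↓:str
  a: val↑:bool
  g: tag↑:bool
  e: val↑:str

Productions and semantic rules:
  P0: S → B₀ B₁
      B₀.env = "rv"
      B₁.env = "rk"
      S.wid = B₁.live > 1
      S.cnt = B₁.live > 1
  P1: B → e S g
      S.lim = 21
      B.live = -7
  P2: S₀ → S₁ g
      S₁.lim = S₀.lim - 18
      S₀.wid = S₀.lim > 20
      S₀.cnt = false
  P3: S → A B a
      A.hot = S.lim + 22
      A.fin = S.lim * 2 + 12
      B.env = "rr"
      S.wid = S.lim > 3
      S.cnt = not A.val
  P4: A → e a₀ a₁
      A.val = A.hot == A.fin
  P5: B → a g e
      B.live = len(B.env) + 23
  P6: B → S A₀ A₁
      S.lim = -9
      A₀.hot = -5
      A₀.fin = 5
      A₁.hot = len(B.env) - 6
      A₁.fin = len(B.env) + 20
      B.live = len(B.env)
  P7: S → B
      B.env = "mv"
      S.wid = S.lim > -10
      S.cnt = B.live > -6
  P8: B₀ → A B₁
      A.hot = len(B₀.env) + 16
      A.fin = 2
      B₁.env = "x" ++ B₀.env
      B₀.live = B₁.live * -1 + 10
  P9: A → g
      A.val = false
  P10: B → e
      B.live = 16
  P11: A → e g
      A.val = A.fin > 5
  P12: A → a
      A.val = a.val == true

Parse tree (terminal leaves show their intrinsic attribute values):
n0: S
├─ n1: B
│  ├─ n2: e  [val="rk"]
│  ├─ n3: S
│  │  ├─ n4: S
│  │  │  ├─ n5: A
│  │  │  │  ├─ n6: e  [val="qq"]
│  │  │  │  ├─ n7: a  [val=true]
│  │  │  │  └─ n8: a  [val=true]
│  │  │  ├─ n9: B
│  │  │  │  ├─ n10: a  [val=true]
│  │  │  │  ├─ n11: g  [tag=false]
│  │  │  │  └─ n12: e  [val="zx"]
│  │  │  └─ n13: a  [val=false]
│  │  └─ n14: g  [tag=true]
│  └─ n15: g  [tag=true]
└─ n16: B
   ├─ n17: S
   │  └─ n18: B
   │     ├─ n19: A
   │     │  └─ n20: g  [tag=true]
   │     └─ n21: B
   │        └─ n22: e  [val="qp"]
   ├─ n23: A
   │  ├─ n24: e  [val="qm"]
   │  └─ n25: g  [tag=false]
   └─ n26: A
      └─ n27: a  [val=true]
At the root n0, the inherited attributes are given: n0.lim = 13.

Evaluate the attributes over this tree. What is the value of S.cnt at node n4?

true

1. n0.lim = 13  [given at root]
2. n1.env = "rv"  ["rv"]
3. n2.val = "rk"  [terminal]
4. n3.lim = 21  [21]
5. n4.lim = 3  [S₀.lim - 18]
6. n5.hot = 25  [S.lim + 22]
7. n5.fin = 18  [S.lim * 2 + 12]
8. n6.val = "qq"  [terminal]
9. n7.val = true  [terminal]
10. n8.val = true  [terminal]
11. n5.val = false  [A.hot == A.fin]
12. n9.env = "rr"  ["rr"]
13. n10.val = true  [terminal]
14. n11.tag = false  [terminal]
15. n12.val = "zx"  [terminal]
16. n9.live = 25  [len(B.env) + 23]
17. n13.val = false  [terminal]
18. n4.wid = false  [S.lim > 3]
19. n4.cnt = true  [not A.val]
20. n14.tag = true  [terminal]
21. n3.wid = true  [S₀.lim > 20]
22. n3.cnt = false  [false]
23. n15.tag = true  [terminal]
24. n1.live = -7  [-7]
25. n16.env = "rk"  ["rk"]
26. n17.lim = -9  [-9]
27. n18.env = "mv"  ["mv"]
28. n19.hot = 18  [len(B₀.env) + 16]
29. n19.fin = 2  [2]
30. n20.tag = true  [terminal]
31. n19.val = false  [false]
32. n21.env = "xmv"  ["x" ++ B₀.env]
33. n22.val = "qp"  [terminal]
34. n21.live = 16  [16]
35. n18.live = -6  [B₁.live * -1 + 10]
36. n17.wid = true  [S.lim > -10]
37. n17.cnt = false  [B.live > -6]
38. n23.hot = -5  [-5]
39. n23.fin = 5  [5]
40. n24.val = "qm"  [terminal]
41. n25.tag = false  [terminal]
42. n23.val = false  [A.fin > 5]
43. n26.hot = -4  [len(B.env) - 6]
44. n26.fin = 22  [len(B.env) + 20]
45. n27.val = true  [terminal]
46. n26.val = true  [a.val == true]
47. n16.live = 2  [len(B.env)]
48. n0.wid = true  [B₁.live > 1]
49. n0.cnt = true  [B₁.live > 1]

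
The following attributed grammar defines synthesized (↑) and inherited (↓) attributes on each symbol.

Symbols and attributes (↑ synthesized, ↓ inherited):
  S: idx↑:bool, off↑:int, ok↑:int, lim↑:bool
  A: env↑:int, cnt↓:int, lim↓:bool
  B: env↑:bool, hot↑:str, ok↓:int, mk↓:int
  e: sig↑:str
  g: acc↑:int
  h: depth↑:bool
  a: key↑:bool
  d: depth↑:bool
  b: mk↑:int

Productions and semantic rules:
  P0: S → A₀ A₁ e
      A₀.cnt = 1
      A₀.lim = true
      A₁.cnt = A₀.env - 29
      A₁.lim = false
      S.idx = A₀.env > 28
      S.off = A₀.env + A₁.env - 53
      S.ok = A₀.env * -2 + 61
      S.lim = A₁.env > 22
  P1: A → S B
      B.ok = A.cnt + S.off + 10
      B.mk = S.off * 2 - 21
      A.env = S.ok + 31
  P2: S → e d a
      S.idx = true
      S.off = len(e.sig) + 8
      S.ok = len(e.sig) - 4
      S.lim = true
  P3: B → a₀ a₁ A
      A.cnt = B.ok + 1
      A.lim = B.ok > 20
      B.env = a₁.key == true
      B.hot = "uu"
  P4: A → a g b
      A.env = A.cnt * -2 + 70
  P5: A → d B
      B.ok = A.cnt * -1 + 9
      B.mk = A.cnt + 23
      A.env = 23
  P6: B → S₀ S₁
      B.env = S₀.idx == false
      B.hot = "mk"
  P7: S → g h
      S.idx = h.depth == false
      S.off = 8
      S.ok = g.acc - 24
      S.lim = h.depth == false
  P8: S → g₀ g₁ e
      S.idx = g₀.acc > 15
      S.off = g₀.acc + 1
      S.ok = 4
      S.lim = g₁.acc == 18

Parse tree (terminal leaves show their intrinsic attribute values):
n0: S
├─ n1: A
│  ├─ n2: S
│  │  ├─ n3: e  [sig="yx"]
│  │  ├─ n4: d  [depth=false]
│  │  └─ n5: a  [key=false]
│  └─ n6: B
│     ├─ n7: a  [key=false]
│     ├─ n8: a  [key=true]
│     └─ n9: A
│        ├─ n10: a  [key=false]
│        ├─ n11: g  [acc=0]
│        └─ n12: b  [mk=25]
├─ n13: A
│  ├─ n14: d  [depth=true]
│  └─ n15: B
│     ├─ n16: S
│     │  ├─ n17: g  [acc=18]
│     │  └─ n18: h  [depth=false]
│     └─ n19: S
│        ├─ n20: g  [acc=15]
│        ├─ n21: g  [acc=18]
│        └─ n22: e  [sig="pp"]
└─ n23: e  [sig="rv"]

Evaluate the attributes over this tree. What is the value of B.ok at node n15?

1. n1.cnt = 1  [1]
2. n1.lim = true  [true]
3. n3.sig = "yx"  [terminal]
4. n4.depth = false  [terminal]
5. n5.key = false  [terminal]
6. n2.idx = true  [true]
7. n2.off = 10  [len(e.sig) + 8]
8. n2.ok = -2  [len(e.sig) - 4]
9. n2.lim = true  [true]
10. n6.ok = 21  [A.cnt + S.off + 10]
11. n6.mk = -1  [S.off * 2 - 21]
12. n7.key = false  [terminal]
13. n8.key = true  [terminal]
14. n9.cnt = 22  [B.ok + 1]
15. n9.lim = true  [B.ok > 20]
16. n10.key = false  [terminal]
17. n11.acc = 0  [terminal]
18. n12.mk = 25  [terminal]
19. n9.env = 26  [A.cnt * -2 + 70]
20. n6.env = true  [a₁.key == true]
21. n6.hot = "uu"  ["uu"]
22. n1.env = 29  [S.ok + 31]
23. n13.cnt = 0  [A₀.env - 29]
24. n13.lim = false  [false]
25. n14.depth = true  [terminal]
26. n15.ok = 9  [A.cnt * -1 + 9]
27. n15.mk = 23  [A.cnt + 23]
28. n17.acc = 18  [terminal]
29. n18.depth = false  [terminal]
30. n16.idx = true  [h.depth == false]
31. n16.off = 8  [8]
32. n16.ok = -6  [g.acc - 24]
33. n16.lim = true  [h.depth == false]
34. n20.acc = 15  [terminal]
35. n21.acc = 18  [terminal]
36. n22.sig = "pp"  [terminal]
37. n19.idx = false  [g₀.acc > 15]
38. n19.off = 16  [g₀.acc + 1]
39. n19.ok = 4  [4]
40. n19.lim = true  [g₁.acc == 18]
41. n15.env = false  [S₀.idx == false]
42. n15.hot = "mk"  ["mk"]
43. n13.env = 23  [23]
44. n23.sig = "rv"  [terminal]
45. n0.idx = true  [A₀.env > 28]
46. n0.off = -1  [A₀.env + A₁.env - 53]
47. n0.ok = 3  [A₀.env * -2 + 61]
48. n0.lim = true  [A₁.env > 22]

9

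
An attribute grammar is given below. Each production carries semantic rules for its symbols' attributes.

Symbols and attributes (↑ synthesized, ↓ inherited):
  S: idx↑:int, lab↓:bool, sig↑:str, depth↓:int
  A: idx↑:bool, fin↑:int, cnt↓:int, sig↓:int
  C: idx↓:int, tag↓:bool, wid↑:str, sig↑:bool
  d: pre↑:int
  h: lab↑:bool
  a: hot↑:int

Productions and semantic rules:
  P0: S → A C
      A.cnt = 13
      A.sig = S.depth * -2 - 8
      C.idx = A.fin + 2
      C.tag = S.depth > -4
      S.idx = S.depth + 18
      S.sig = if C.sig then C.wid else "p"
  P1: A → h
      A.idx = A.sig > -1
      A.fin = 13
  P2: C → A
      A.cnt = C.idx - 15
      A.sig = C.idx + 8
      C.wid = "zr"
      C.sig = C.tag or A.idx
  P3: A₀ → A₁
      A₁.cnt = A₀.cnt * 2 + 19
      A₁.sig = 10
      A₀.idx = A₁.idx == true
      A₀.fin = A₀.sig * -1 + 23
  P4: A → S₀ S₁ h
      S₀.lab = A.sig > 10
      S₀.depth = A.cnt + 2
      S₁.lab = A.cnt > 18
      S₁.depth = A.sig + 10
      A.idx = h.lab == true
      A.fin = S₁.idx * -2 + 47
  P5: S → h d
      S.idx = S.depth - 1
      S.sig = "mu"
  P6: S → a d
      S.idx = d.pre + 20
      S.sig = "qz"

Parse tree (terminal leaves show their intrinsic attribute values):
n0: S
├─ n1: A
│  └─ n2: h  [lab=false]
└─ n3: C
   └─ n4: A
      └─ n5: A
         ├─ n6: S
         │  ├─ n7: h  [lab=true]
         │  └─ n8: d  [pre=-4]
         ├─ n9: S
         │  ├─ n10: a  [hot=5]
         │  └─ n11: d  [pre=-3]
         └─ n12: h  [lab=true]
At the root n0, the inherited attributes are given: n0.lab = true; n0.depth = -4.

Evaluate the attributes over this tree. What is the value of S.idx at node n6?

1. n0.lab = true  [given at root]
2. n0.depth = -4  [given at root]
3. n1.cnt = 13  [13]
4. n1.sig = 0  [S.depth * -2 - 8]
5. n2.lab = false  [terminal]
6. n1.idx = true  [A.sig > -1]
7. n1.fin = 13  [13]
8. n3.idx = 15  [A.fin + 2]
9. n3.tag = false  [S.depth > -4]
10. n4.cnt = 0  [C.idx - 15]
11. n4.sig = 23  [C.idx + 8]
12. n5.cnt = 19  [A₀.cnt * 2 + 19]
13. n5.sig = 10  [10]
14. n6.lab = false  [A.sig > 10]
15. n6.depth = 21  [A.cnt + 2]
16. n7.lab = true  [terminal]
17. n8.pre = -4  [terminal]
18. n6.idx = 20  [S.depth - 1]
19. n6.sig = "mu"  ["mu"]
20. n9.lab = true  [A.cnt > 18]
21. n9.depth = 20  [A.sig + 10]
22. n10.hot = 5  [terminal]
23. n11.pre = -3  [terminal]
24. n9.idx = 17  [d.pre + 20]
25. n9.sig = "qz"  ["qz"]
26. n12.lab = true  [terminal]
27. n5.idx = true  [h.lab == true]
28. n5.fin = 13  [S₁.idx * -2 + 47]
29. n4.idx = true  [A₁.idx == true]
30. n4.fin = 0  [A₀.sig * -1 + 23]
31. n3.wid = "zr"  ["zr"]
32. n3.sig = true  [C.tag or A.idx]
33. n0.idx = 14  [S.depth + 18]
34. n0.sig = "zr"  [if C.sig then C.wid else "p"]

20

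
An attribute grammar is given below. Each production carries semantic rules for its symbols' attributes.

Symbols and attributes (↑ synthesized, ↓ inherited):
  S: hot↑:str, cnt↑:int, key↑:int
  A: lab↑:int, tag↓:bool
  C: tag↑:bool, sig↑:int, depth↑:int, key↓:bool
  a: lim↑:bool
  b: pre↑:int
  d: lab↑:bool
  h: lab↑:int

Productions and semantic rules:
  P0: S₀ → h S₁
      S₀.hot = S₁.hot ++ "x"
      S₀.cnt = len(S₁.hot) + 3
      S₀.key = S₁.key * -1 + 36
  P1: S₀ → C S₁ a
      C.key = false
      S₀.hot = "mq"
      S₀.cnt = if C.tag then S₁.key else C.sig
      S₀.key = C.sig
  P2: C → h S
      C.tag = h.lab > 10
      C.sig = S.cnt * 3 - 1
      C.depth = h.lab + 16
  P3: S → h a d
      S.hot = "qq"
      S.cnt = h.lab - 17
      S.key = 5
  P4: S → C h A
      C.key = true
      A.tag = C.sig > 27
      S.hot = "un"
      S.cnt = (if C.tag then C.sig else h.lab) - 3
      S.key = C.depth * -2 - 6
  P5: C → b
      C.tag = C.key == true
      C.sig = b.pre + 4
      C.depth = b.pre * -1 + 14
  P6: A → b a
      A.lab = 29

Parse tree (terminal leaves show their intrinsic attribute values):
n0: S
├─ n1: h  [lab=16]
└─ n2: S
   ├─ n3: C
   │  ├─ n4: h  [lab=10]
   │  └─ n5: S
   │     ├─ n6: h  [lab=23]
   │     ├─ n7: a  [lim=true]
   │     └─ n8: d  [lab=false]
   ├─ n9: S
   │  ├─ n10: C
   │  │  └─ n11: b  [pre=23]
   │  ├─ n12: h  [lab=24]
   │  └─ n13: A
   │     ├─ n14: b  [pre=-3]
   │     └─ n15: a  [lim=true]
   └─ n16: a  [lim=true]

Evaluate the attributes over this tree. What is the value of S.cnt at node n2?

1. n1.lab = 16  [terminal]
2. n3.key = false  [false]
3. n4.lab = 10  [terminal]
4. n6.lab = 23  [terminal]
5. n7.lim = true  [terminal]
6. n8.lab = false  [terminal]
7. n5.hot = "qq"  ["qq"]
8. n5.cnt = 6  [h.lab - 17]
9. n5.key = 5  [5]
10. n3.tag = false  [h.lab > 10]
11. n3.sig = 17  [S.cnt * 3 - 1]
12. n3.depth = 26  [h.lab + 16]
13. n10.key = true  [true]
14. n11.pre = 23  [terminal]
15. n10.tag = true  [C.key == true]
16. n10.sig = 27  [b.pre + 4]
17. n10.depth = -9  [b.pre * -1 + 14]
18. n12.lab = 24  [terminal]
19. n13.tag = false  [C.sig > 27]
20. n14.pre = -3  [terminal]
21. n15.lim = true  [terminal]
22. n13.lab = 29  [29]
23. n9.hot = "un"  ["un"]
24. n9.cnt = 24  [(if C.tag then C.sig else h.lab) - 3]
25. n9.key = 12  [C.depth * -2 - 6]
26. n16.lim = true  [terminal]
27. n2.hot = "mq"  ["mq"]
28. n2.cnt = 17  [if C.tag then S₁.key else C.sig]
29. n2.key = 17  [C.sig]
30. n0.hot = "mqx"  [S₁.hot ++ "x"]
31. n0.cnt = 5  [len(S₁.hot) + 3]
32. n0.key = 19  [S₁.key * -1 + 36]

17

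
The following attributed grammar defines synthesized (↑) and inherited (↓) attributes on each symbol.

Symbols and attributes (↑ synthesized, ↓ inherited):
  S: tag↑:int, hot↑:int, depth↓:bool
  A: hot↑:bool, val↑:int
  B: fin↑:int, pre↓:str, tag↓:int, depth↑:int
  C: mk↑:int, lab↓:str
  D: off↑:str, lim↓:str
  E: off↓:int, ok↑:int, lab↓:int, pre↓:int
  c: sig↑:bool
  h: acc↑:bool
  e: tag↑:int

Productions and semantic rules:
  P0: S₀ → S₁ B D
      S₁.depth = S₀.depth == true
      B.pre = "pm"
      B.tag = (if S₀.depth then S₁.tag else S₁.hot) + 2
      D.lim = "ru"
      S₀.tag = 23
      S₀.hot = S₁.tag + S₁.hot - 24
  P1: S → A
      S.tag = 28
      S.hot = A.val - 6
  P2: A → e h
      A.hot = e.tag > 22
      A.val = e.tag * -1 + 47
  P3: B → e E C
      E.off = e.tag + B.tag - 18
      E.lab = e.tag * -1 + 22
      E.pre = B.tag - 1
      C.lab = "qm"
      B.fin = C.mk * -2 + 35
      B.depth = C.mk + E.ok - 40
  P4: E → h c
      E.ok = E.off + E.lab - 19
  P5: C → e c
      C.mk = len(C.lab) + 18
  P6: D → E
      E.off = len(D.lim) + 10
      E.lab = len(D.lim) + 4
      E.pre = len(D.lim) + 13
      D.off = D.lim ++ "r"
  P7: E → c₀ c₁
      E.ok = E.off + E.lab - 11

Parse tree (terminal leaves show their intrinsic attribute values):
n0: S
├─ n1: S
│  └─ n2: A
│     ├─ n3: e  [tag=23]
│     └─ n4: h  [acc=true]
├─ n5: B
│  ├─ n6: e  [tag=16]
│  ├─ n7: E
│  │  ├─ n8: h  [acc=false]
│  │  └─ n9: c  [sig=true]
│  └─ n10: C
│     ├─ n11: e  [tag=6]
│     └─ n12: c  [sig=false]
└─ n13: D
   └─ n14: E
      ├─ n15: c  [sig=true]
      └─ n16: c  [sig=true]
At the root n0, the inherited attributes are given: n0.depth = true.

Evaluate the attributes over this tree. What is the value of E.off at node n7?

1. n0.depth = true  [given at root]
2. n1.depth = true  [S₀.depth == true]
3. n3.tag = 23  [terminal]
4. n4.acc = true  [terminal]
5. n2.hot = true  [e.tag > 22]
6. n2.val = 24  [e.tag * -1 + 47]
7. n1.tag = 28  [28]
8. n1.hot = 18  [A.val - 6]
9. n5.pre = "pm"  ["pm"]
10. n5.tag = 30  [(if S₀.depth then S₁.tag else S₁.hot) + 2]
11. n6.tag = 16  [terminal]
12. n7.off = 28  [e.tag + B.tag - 18]
13. n7.lab = 6  [e.tag * -1 + 22]
14. n7.pre = 29  [B.tag - 1]
15. n8.acc = false  [terminal]
16. n9.sig = true  [terminal]
17. n7.ok = 15  [E.off + E.lab - 19]
18. n10.lab = "qm"  ["qm"]
19. n11.tag = 6  [terminal]
20. n12.sig = false  [terminal]
21. n10.mk = 20  [len(C.lab) + 18]
22. n5.fin = -5  [C.mk * -2 + 35]
23. n5.depth = -5  [C.mk + E.ok - 40]
24. n13.lim = "ru"  ["ru"]
25. n14.off = 12  [len(D.lim) + 10]
26. n14.lab = 6  [len(D.lim) + 4]
27. n14.pre = 15  [len(D.lim) + 13]
28. n15.sig = true  [terminal]
29. n16.sig = true  [terminal]
30. n14.ok = 7  [E.off + E.lab - 11]
31. n13.off = "rur"  [D.lim ++ "r"]
32. n0.tag = 23  [23]
33. n0.hot = 22  [S₁.tag + S₁.hot - 24]

28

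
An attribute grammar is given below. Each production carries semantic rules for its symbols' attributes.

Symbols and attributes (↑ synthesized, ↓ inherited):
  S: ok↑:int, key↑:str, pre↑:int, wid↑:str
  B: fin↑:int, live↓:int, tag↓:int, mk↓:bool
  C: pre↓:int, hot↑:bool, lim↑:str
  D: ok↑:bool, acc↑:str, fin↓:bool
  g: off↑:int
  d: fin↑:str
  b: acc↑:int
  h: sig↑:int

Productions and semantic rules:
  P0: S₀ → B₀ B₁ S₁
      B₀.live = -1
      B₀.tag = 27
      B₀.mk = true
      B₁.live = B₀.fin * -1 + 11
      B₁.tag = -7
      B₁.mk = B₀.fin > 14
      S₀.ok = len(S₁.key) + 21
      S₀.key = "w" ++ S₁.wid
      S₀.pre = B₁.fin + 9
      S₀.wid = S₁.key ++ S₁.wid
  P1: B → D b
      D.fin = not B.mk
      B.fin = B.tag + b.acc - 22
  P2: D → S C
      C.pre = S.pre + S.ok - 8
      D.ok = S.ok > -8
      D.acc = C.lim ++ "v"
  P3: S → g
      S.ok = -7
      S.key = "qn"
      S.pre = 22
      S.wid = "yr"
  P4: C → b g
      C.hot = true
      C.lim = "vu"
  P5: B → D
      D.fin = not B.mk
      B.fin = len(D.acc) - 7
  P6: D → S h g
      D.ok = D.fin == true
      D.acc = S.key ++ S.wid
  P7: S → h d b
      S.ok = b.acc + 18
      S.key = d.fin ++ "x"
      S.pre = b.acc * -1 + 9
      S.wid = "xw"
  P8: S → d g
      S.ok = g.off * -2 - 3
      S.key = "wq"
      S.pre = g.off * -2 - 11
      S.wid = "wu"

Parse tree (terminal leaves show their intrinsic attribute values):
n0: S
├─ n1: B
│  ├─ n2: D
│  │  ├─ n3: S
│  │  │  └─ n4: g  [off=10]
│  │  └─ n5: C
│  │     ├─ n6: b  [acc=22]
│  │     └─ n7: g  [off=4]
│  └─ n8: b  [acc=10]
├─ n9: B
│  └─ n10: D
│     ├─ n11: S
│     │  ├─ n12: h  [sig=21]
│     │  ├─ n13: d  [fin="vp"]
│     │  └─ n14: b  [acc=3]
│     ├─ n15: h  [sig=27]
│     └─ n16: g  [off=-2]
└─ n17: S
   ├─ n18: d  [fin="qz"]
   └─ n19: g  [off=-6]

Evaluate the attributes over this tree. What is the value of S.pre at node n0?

7

1. n1.live = -1  [-1]
2. n1.tag = 27  [27]
3. n1.mk = true  [true]
4. n2.fin = false  [not B.mk]
5. n4.off = 10  [terminal]
6. n3.ok = -7  [-7]
7. n3.key = "qn"  ["qn"]
8. n3.pre = 22  [22]
9. n3.wid = "yr"  ["yr"]
10. n5.pre = 7  [S.pre + S.ok - 8]
11. n6.acc = 22  [terminal]
12. n7.off = 4  [terminal]
13. n5.hot = true  [true]
14. n5.lim = "vu"  ["vu"]
15. n2.ok = true  [S.ok > -8]
16. n2.acc = "vuv"  [C.lim ++ "v"]
17. n8.acc = 10  [terminal]
18. n1.fin = 15  [B.tag + b.acc - 22]
19. n9.live = -4  [B₀.fin * -1 + 11]
20. n9.tag = -7  [-7]
21. n9.mk = true  [B₀.fin > 14]
22. n10.fin = false  [not B.mk]
23. n12.sig = 21  [terminal]
24. n13.fin = "vp"  [terminal]
25. n14.acc = 3  [terminal]
26. n11.ok = 21  [b.acc + 18]
27. n11.key = "vpx"  [d.fin ++ "x"]
28. n11.pre = 6  [b.acc * -1 + 9]
29. n11.wid = "xw"  ["xw"]
30. n15.sig = 27  [terminal]
31. n16.off = -2  [terminal]
32. n10.ok = false  [D.fin == true]
33. n10.acc = "vpxxw"  [S.key ++ S.wid]
34. n9.fin = -2  [len(D.acc) - 7]
35. n18.fin = "qz"  [terminal]
36. n19.off = -6  [terminal]
37. n17.ok = 9  [g.off * -2 - 3]
38. n17.key = "wq"  ["wq"]
39. n17.pre = 1  [g.off * -2 - 11]
40. n17.wid = "wu"  ["wu"]
41. n0.ok = 23  [len(S₁.key) + 21]
42. n0.key = "wwu"  ["w" ++ S₁.wid]
43. n0.pre = 7  [B₁.fin + 9]
44. n0.wid = "wqwu"  [S₁.key ++ S₁.wid]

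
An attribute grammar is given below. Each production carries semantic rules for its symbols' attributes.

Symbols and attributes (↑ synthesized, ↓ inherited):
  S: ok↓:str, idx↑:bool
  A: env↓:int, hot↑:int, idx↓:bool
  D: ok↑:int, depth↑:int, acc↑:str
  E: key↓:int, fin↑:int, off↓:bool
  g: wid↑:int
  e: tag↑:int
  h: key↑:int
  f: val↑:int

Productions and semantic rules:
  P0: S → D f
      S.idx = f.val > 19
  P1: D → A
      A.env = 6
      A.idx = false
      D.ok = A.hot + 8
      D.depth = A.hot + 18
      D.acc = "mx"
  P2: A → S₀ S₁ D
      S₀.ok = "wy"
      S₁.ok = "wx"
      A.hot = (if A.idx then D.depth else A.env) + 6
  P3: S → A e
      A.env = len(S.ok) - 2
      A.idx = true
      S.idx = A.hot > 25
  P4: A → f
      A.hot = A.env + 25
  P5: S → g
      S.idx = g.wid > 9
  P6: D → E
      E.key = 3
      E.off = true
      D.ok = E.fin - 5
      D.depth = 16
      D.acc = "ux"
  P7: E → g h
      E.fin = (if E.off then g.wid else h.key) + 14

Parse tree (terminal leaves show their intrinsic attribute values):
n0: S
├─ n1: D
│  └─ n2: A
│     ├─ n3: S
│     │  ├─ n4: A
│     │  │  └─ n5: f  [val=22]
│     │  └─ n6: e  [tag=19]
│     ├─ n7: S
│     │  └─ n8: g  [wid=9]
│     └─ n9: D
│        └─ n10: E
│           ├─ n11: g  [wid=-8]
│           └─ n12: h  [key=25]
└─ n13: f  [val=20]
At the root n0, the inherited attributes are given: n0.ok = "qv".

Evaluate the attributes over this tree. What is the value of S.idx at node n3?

1. n0.ok = "qv"  [given at root]
2. n2.env = 6  [6]
3. n2.idx = false  [false]
4. n3.ok = "wy"  ["wy"]
5. n4.env = 0  [len(S.ok) - 2]
6. n4.idx = true  [true]
7. n5.val = 22  [terminal]
8. n4.hot = 25  [A.env + 25]
9. n6.tag = 19  [terminal]
10. n3.idx = false  [A.hot > 25]
11. n7.ok = "wx"  ["wx"]
12. n8.wid = 9  [terminal]
13. n7.idx = false  [g.wid > 9]
14. n10.key = 3  [3]
15. n10.off = true  [true]
16. n11.wid = -8  [terminal]
17. n12.key = 25  [terminal]
18. n10.fin = 6  [(if E.off then g.wid else h.key) + 14]
19. n9.ok = 1  [E.fin - 5]
20. n9.depth = 16  [16]
21. n9.acc = "ux"  ["ux"]
22. n2.hot = 12  [(if A.idx then D.depth else A.env) + 6]
23. n1.ok = 20  [A.hot + 8]
24. n1.depth = 30  [A.hot + 18]
25. n1.acc = "mx"  ["mx"]
26. n13.val = 20  [terminal]
27. n0.idx = true  [f.val > 19]

false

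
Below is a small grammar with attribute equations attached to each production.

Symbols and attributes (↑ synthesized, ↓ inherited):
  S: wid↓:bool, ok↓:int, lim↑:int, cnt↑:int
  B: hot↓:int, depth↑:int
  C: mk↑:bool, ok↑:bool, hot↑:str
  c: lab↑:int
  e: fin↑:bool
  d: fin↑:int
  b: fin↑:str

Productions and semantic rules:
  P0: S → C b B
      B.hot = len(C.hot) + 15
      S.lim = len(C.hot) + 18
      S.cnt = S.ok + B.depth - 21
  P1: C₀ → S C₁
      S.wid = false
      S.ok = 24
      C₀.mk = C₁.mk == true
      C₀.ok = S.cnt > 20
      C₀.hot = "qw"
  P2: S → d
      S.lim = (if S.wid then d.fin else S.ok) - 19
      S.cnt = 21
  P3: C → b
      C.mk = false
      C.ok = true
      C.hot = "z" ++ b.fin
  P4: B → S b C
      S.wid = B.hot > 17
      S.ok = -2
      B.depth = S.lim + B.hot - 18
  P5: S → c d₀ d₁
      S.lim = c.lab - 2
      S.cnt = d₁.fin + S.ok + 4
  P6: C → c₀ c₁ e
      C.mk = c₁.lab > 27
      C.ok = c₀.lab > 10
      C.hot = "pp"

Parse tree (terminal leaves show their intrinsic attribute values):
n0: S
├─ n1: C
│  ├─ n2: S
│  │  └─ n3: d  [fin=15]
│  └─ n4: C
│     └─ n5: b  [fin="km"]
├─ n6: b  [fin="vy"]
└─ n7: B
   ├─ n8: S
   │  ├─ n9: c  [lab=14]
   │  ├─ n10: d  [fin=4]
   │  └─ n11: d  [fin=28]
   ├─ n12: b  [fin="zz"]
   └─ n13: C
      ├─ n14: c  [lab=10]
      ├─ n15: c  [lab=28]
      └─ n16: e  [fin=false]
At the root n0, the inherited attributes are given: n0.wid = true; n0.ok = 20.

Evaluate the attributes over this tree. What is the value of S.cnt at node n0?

10

1. n0.wid = true  [given at root]
2. n0.ok = 20  [given at root]
3. n2.wid = false  [false]
4. n2.ok = 24  [24]
5. n3.fin = 15  [terminal]
6. n2.lim = 5  [(if S.wid then d.fin else S.ok) - 19]
7. n2.cnt = 21  [21]
8. n5.fin = "km"  [terminal]
9. n4.mk = false  [false]
10. n4.ok = true  [true]
11. n4.hot = "zkm"  ["z" ++ b.fin]
12. n1.mk = false  [C₁.mk == true]
13. n1.ok = true  [S.cnt > 20]
14. n1.hot = "qw"  ["qw"]
15. n6.fin = "vy"  [terminal]
16. n7.hot = 17  [len(C.hot) + 15]
17. n8.wid = false  [B.hot > 17]
18. n8.ok = -2  [-2]
19. n9.lab = 14  [terminal]
20. n10.fin = 4  [terminal]
21. n11.fin = 28  [terminal]
22. n8.lim = 12  [c.lab - 2]
23. n8.cnt = 30  [d₁.fin + S.ok + 4]
24. n12.fin = "zz"  [terminal]
25. n14.lab = 10  [terminal]
26. n15.lab = 28  [terminal]
27. n16.fin = false  [terminal]
28. n13.mk = true  [c₁.lab > 27]
29. n13.ok = false  [c₀.lab > 10]
30. n13.hot = "pp"  ["pp"]
31. n7.depth = 11  [S.lim + B.hot - 18]
32. n0.lim = 20  [len(C.hot) + 18]
33. n0.cnt = 10  [S.ok + B.depth - 21]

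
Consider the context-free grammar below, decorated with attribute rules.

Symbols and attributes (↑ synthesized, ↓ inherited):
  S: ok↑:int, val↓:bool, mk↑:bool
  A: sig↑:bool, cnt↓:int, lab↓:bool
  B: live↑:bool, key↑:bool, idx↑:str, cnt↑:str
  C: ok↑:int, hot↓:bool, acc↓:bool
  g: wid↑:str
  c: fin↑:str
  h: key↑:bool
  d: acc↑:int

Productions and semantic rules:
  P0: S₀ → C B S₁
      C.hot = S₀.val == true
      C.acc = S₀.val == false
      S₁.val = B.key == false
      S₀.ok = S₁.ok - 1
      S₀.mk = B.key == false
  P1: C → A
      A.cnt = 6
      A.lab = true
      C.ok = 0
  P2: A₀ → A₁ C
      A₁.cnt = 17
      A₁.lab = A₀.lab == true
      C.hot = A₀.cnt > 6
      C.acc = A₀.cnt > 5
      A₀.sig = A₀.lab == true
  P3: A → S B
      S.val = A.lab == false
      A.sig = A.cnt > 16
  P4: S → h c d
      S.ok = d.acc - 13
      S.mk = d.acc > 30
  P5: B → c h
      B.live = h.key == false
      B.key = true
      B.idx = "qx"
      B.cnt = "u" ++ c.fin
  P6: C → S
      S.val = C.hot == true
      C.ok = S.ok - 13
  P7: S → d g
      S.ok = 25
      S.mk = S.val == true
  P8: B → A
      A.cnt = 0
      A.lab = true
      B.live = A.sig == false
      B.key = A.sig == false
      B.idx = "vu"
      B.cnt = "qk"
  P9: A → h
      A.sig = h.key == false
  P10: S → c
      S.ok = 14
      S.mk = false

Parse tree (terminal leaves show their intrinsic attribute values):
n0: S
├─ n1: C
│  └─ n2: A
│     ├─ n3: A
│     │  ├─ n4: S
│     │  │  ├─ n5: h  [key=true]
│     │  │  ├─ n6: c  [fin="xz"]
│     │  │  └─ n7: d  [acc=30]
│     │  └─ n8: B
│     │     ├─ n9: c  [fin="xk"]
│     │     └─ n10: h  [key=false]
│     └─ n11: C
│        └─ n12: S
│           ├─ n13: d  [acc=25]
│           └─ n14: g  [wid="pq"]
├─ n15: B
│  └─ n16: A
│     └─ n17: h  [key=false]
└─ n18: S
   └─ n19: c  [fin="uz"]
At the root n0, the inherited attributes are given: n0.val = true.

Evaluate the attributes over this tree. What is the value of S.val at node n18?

true

1. n0.val = true  [given at root]
2. n1.hot = true  [S₀.val == true]
3. n1.acc = false  [S₀.val == false]
4. n2.cnt = 6  [6]
5. n2.lab = true  [true]
6. n3.cnt = 17  [17]
7. n3.lab = true  [A₀.lab == true]
8. n4.val = false  [A.lab == false]
9. n5.key = true  [terminal]
10. n6.fin = "xz"  [terminal]
11. n7.acc = 30  [terminal]
12. n4.ok = 17  [d.acc - 13]
13. n4.mk = false  [d.acc > 30]
14. n9.fin = "xk"  [terminal]
15. n10.key = false  [terminal]
16. n8.live = true  [h.key == false]
17. n8.key = true  [true]
18. n8.idx = "qx"  ["qx"]
19. n8.cnt = "uxk"  ["u" ++ c.fin]
20. n3.sig = true  [A.cnt > 16]
21. n11.hot = false  [A₀.cnt > 6]
22. n11.acc = true  [A₀.cnt > 5]
23. n12.val = false  [C.hot == true]
24. n13.acc = 25  [terminal]
25. n14.wid = "pq"  [terminal]
26. n12.ok = 25  [25]
27. n12.mk = false  [S.val == true]
28. n11.ok = 12  [S.ok - 13]
29. n2.sig = true  [A₀.lab == true]
30. n1.ok = 0  [0]
31. n16.cnt = 0  [0]
32. n16.lab = true  [true]
33. n17.key = false  [terminal]
34. n16.sig = true  [h.key == false]
35. n15.live = false  [A.sig == false]
36. n15.key = false  [A.sig == false]
37. n15.idx = "vu"  ["vu"]
38. n15.cnt = "qk"  ["qk"]
39. n18.val = true  [B.key == false]
40. n19.fin = "uz"  [terminal]
41. n18.ok = 14  [14]
42. n18.mk = false  [false]
43. n0.ok = 13  [S₁.ok - 1]
44. n0.mk = true  [B.key == false]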